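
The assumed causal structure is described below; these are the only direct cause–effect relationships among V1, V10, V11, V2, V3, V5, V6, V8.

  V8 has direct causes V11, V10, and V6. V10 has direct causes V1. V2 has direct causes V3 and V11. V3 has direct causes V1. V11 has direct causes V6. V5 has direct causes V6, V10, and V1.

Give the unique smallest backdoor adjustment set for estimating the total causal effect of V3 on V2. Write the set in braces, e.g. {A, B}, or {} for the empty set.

Variables eligible for adjustment (non-descendants of V3, excluding V3 and V2): {V1, V10, V11, V5, V6, V8}.
Backdoor paths from V3 to V2:
  P1: V3 <- V1 -> V10 -> V8 <- V6 -> V11 -> V2
  P2: V3 <- V1 -> V10 -> V8 <- V11 -> V2
  P3: V3 <- V1 -> V10 -> V5 <- V6 -> V11 -> V2
  P4: V3 <- V1 -> V10 -> V5 <- V6 -> V8 <- V11 -> V2
  P5: V3 <- V1 -> V5 <- V6 -> V11 -> V2
  P6: V3 <- V1 -> V5 <- V6 -> V8 <- V11 -> V2
  P7: V3 <- V1 -> V5 <- V10 -> V8 <- V6 -> V11 -> V2
  P8: V3 <- V1 -> V5 <- V10 -> V8 <- V11 -> V2
Each backdoor path contains an unconditioned collider, so every path is already blocked with the empty conditioning set:
  P1: blocked at collider V8 (neither it nor any descendant is in the conditioning set).
  P2: blocked at collider V8 (neither it nor any descendant is in the conditioning set).
  P3: blocked at collider V5 (neither it nor any descendant is in the conditioning set).
  P4: blocked at collider V5 (neither it nor any descendant is in the conditioning set).
  P5: blocked at collider V5 (neither it nor any descendant is in the conditioning set).
  P6: blocked at collider V5 (neither it nor any descendant is in the conditioning set).
  P7: blocked at collider V5 (neither it nor any descendant is in the conditioning set).
  P8: blocked at collider V5 (neither it nor any descendant is in the conditioning set).
The empty set is therefore the unique smallest valid set.

{}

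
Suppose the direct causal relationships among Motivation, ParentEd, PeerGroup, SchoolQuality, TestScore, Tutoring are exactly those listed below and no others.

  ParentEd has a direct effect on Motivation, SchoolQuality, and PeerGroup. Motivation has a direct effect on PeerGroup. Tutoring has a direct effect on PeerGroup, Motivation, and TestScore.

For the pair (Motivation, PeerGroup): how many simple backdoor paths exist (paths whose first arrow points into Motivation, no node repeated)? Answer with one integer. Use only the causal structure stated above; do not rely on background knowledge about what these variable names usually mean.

A backdoor path from Motivation to PeerGroup is any simple undirected path whose first edge points into Motivation (i.e. leaves Motivation via a parent).
Parents of Motivation: {ParentEd, Tutoring}.
Enumerating:
  P1: Motivation <- ParentEd -> PeerGroup
  P2: Motivation <- Tutoring -> PeerGroup
That exhausts the simple backdoor paths. Count: 2.

2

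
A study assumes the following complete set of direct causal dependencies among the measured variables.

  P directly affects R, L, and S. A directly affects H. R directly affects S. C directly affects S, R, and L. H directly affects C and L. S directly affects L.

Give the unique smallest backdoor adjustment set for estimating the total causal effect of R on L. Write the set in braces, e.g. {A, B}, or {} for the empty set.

{C, P}

Variables eligible for adjustment (non-descendants of R, excluding R and L): {A, C, H, P}.
Backdoor paths from R to L:
  P1: R <- C <- H -> L
  P2: R <- C -> S <- P -> L
  P3: R <- C -> S -> L
  P4: R <- C -> L
  P5: R <- P -> S <- C <- H -> L
  P6: R <- P -> S <- C -> L
  P7: R <- P -> S -> L
  P8: R <- P -> L
The empty set is not sufficient: P1 (R <- C <- H -> L) has no collider blocking it and no conditioned non-collider, so it is open.
Try {C, P}:
  P1: blocked at chain node C ∈ conditioning set.
  P2: blocked at fork node C ∈ conditioning set.
  P3: blocked at fork node C ∈ conditioning set.
  P4: blocked at fork node C ∈ conditioning set.
  P5: blocked at fork node P ∈ conditioning set.
  P6: blocked at fork node P ∈ conditioning set.
  P7: blocked at fork node P ∈ conditioning set.
  P8: blocked at fork node P ∈ conditioning set.
{C, P} contains no descendant of R and blocks every backdoor path.
Every element of {C, P} is needed (dropping C leaves P1 open; dropping P leaves P7 open), so no proper subset is valid.
Among all size-2 subsets of the eligible variables, only {C, P} blocks every backdoor path, so it is the unique smallest valid adjustment set.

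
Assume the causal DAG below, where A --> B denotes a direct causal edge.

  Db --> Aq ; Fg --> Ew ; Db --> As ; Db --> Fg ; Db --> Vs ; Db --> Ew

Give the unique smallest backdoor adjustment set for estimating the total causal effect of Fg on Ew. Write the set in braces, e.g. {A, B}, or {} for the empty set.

Variables eligible for adjustment (non-descendants of Fg, excluding Fg and Ew): {Aq, As, Db, Vs}.
Backdoor paths from Fg to Ew:
  P1: Fg <- Db -> Ew
The empty set is not sufficient: P1 (Fg <- Db -> Ew) has no collider blocking it and no conditioned non-collider, so it is open.
Try {Db}:
  P1: blocked at fork node Db ∈ conditioning set.
{Db} contains no descendant of Fg and blocks every backdoor path.
No other singleton works — e.g. {As} leaves P1 open — so {Db} is the unique smallest valid adjustment set.

{Db}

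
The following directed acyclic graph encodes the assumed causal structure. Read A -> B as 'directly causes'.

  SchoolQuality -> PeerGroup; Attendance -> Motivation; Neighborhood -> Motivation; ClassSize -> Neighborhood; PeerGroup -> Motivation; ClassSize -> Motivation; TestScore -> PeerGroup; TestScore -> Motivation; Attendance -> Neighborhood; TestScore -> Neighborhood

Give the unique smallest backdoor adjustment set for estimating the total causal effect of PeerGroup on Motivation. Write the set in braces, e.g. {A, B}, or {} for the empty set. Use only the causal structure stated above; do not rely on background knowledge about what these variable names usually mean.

{TestScore}

Variables eligible for adjustment (non-descendants of PeerGroup, excluding PeerGroup and Motivation): {Attendance, ClassSize, Neighborhood, SchoolQuality, TestScore}.
Backdoor paths from PeerGroup to Motivation:
  P1: PeerGroup <- TestScore -> Neighborhood <- Attendance -> Motivation
  P2: PeerGroup <- TestScore -> Neighborhood <- ClassSize -> Motivation
  P3: PeerGroup <- TestScore -> Neighborhood -> Motivation
  P4: PeerGroup <- TestScore -> Motivation
The empty set is not sufficient: P3 (PeerGroup <- TestScore -> Neighborhood -> Motivation) has no collider blocking it and no conditioned non-collider, so it is open.
Try {TestScore}:
  P1: blocked at fork node TestScore ∈ conditioning set.
  P2: blocked at fork node TestScore ∈ conditioning set.
  P3: blocked at fork node TestScore ∈ conditioning set.
  P4: blocked at fork node TestScore ∈ conditioning set.
{TestScore} contains no descendant of PeerGroup and blocks every backdoor path.
No other singleton works — e.g. {Attendance} leaves P3 open — so {TestScore} is the unique smallest valid adjustment set.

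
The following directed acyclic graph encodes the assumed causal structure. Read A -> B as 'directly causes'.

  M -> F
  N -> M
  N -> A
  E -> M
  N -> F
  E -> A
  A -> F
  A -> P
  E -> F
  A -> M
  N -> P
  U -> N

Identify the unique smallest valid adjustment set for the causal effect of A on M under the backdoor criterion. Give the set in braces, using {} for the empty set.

Variables eligible for adjustment (non-descendants of A, excluding A and M): {E, N, U}.
Backdoor paths from A to M:
  P1: A <- N -> M
  P2: A <- N -> F <- E -> M
  P3: A <- N -> F <- M
  P4: A <- E -> M
  P5: A <- E -> F <- N -> M
  P6: A <- E -> F <- M
The empty set is not sufficient: P1 (A <- N -> M) has no collider blocking it and no conditioned non-collider, so it is open.
Try {E, N}:
  P1: blocked at fork node N ∈ conditioning set.
  P2: blocked at fork node N ∈ conditioning set.
  P3: blocked at fork node N ∈ conditioning set.
  P4: blocked at fork node E ∈ conditioning set.
  P5: blocked at fork node E ∈ conditioning set.
  P6: blocked at fork node E ∈ conditioning set.
{E, N} contains no descendant of A and blocks every backdoor path.
Every element of {E, N} is needed (dropping E leaves P4 open; dropping N leaves P1 open), so no proper subset is valid.
Among all size-2 subsets of the eligible variables, only {E, N} blocks every backdoor path, so it is the unique smallest valid adjustment set.

{E, N}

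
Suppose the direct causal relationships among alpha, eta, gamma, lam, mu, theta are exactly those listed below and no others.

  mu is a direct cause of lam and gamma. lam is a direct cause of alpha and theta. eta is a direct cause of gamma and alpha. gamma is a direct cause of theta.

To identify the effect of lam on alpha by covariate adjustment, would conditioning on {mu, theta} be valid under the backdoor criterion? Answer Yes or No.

No

Backdoor paths from lam to alpha (paths whose first edge points into lam):
  P1: lam <- mu -> gamma <- eta -> alpha
Condition 1 (no descendant of lam in the set): FAILS — theta is a descendant of lam.
Condition 2 (every backdoor path blocked by {mu, theta}):
  P1: blocked at fork node mu ∈ conditioning set.
{mu, theta} does not satisfy the backdoor criterion.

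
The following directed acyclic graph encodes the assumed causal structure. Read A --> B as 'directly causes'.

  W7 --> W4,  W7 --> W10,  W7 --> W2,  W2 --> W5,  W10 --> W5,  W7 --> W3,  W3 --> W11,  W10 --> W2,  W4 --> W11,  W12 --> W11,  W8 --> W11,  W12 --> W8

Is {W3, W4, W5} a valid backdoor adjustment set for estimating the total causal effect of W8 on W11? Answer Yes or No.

Backdoor paths from W8 to W11 (paths whose first edge points into W8):
  P1: W8 <- W12 -> W11
Condition 1 (no descendant of W8 in the set): holds — descendants of W8 are {W11}; none are in {W3, W4, W5}.
Condition 2 (every backdoor path blocked by {W3, W4, W5}):
  P1: open — no interior node is in the conditioning set.
{W3, W4, W5} does not satisfy the backdoor criterion.

No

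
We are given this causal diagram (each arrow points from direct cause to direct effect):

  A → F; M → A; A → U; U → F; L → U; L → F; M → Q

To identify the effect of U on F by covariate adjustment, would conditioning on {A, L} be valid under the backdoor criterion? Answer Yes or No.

Backdoor paths from U to F (paths whose first edge points into U):
  P1: U <- L -> F
  P2: U <- A -> F
Condition 1 (no descendant of U in the set): holds — descendants of U are {F}; none are in {A, L}.
Condition 2 (every backdoor path blocked by {A, L}):
  P1: blocked at fork node L ∈ conditioning set.
  P2: blocked at fork node A ∈ conditioning set.
{A, L} satisfies the backdoor criterion.

Yes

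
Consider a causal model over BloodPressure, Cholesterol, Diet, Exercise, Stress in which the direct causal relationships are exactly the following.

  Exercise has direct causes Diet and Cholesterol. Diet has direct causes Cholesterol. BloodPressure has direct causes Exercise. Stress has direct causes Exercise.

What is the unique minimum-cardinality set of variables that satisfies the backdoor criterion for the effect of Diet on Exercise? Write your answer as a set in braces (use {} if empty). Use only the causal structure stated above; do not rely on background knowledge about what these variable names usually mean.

{Cholesterol}

Variables eligible for adjustment (non-descendants of Diet, excluding Diet and Exercise): {Cholesterol}.
Backdoor paths from Diet to Exercise:
  P1: Diet <- Cholesterol -> Exercise
The empty set is not sufficient: P1 (Diet <- Cholesterol -> Exercise) has no collider blocking it and no conditioned non-collider, so it is open.
Try {Cholesterol}:
  P1: blocked at fork node Cholesterol ∈ conditioning set.
{Cholesterol} contains no descendant of Diet and blocks every backdoor path.
{Cholesterol} is the unique smallest valid adjustment set.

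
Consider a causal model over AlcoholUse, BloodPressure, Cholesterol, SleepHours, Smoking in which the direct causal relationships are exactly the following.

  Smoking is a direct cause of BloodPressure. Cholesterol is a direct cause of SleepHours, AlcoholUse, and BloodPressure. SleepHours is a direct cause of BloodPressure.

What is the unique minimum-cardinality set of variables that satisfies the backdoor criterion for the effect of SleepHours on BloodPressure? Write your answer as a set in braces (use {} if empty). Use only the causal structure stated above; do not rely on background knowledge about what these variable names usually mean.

Variables eligible for adjustment (non-descendants of SleepHours, excluding SleepHours and BloodPressure): {AlcoholUse, Cholesterol, Smoking}.
Backdoor paths from SleepHours to BloodPressure:
  P1: SleepHours <- Cholesterol -> BloodPressure
The empty set is not sufficient: P1 (SleepHours <- Cholesterol -> BloodPressure) has no collider blocking it and no conditioned non-collider, so it is open.
Try {Cholesterol}:
  P1: blocked at fork node Cholesterol ∈ conditioning set.
{Cholesterol} contains no descendant of SleepHours and blocks every backdoor path.
No other singleton works — e.g. {Smoking} leaves P1 open — so {Cholesterol} is the unique smallest valid adjustment set.

{Cholesterol}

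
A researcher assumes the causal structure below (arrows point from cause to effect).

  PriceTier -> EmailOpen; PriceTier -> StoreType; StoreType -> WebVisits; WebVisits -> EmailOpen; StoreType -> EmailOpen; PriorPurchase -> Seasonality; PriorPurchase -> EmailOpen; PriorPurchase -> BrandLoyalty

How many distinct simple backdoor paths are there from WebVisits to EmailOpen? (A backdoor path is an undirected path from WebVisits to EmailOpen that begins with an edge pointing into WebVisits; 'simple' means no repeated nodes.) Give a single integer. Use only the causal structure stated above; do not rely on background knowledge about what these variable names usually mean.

2

A backdoor path from WebVisits to EmailOpen is any simple undirected path whose first edge points into WebVisits (i.e. leaves WebVisits via a parent).
Parents of WebVisits: {StoreType}.
Enumerating:
  P1: WebVisits <- StoreType <- PriceTier -> EmailOpen
  P2: WebVisits <- StoreType -> EmailOpen
That exhausts the simple backdoor paths. Count: 2.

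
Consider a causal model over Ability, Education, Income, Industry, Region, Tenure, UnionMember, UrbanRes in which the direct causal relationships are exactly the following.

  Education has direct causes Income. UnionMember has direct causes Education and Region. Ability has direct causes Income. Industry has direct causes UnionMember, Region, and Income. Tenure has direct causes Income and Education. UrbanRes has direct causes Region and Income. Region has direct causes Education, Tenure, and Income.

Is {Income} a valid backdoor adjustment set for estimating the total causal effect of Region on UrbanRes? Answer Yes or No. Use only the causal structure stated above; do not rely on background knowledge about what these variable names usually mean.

Yes

Backdoor paths from Region to UrbanRes (paths whose first edge points into Region):
  P1: Region <- Income -> UrbanRes
  P2: Region <- Education <- Income -> UrbanRes
  P3: Region <- Education -> Tenure <- Income -> UrbanRes
  P4: Region <- Education -> UnionMember -> Industry <- Income -> UrbanRes
  P5: Region <- Tenure <- Income -> UrbanRes
  P6: Region <- Tenure <- Education <- Income -> UrbanRes
  P7: Region <- Tenure <- Education -> UnionMember -> Industry <- Income -> UrbanRes
Condition 1 (no descendant of Region in the set): holds — descendants of Region are {Industry, UnionMember, UrbanRes}; none are in {Income}.
Condition 2 (every backdoor path blocked by {Income}):
  P1: blocked at fork node Income ∈ conditioning set.
  P2: blocked at fork node Income ∈ conditioning set.
  P3: blocked at collider Tenure (neither it nor any descendant is in the conditioning set).
  P4: blocked at collider Industry (neither it nor any descendant is in the conditioning set).
  P5: blocked at fork node Income ∈ conditioning set.
  P6: blocked at fork node Income ∈ conditioning set.
  P7: blocked at collider Industry (neither it nor any descendant is in the conditioning set).
{Income} satisfies the backdoor criterion.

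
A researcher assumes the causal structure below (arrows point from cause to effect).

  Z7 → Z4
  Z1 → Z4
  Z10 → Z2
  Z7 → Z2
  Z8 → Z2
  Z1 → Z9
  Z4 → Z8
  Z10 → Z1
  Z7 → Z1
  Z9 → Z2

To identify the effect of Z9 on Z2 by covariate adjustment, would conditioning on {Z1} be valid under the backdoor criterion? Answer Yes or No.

Backdoor paths from Z9 to Z2 (paths whose first edge points into Z9):
  P1: Z9 <- Z1 <- Z7 -> Z4 -> Z8 -> Z2
  P2: Z9 <- Z1 <- Z7 -> Z2
  P3: Z9 <- Z1 <- Z10 -> Z2
  P4: Z9 <- Z1 -> Z4 <- Z7 -> Z2
  P5: Z9 <- Z1 -> Z4 -> Z8 -> Z2
Condition 1 (no descendant of Z9 in the set): holds — descendants of Z9 are {Z2}; none are in {Z1}.
Condition 2 (every backdoor path blocked by {Z1}):
  P1: blocked at chain node Z1 ∈ conditioning set.
  P2: blocked at chain node Z1 ∈ conditioning set.
  P3: blocked at chain node Z1 ∈ conditioning set.
  P4: blocked at fork node Z1 ∈ conditioning set.
  P5: blocked at fork node Z1 ∈ conditioning set.
{Z1} satisfies the backdoor criterion.

Yes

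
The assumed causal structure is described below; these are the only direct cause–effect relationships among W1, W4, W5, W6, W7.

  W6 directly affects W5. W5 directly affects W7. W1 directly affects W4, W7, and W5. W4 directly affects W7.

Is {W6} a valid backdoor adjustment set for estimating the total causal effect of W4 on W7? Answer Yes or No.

No

Backdoor paths from W4 to W7 (paths whose first edge points into W4):
  P1: W4 <- W1 -> W5 -> W7
  P2: W4 <- W1 -> W7
Condition 1 (no descendant of W4 in the set): holds — descendants of W4 are {W7}; none are in {W6}.
Condition 2 (every backdoor path blocked by {W6}):
  P1: open — no interior node is in the conditioning set.
  P2: open — no interior node is in the conditioning set.
{W6} does not satisfy the backdoor criterion.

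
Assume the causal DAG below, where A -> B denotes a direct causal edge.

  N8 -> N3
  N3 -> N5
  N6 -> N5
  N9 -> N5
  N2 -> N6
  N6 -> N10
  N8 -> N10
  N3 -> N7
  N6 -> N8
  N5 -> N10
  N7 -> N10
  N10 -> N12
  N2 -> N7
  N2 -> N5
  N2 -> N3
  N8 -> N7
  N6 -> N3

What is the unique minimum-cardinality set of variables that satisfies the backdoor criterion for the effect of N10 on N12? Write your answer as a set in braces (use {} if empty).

Variables eligible for adjustment (non-descendants of N10, excluding N10 and N12): {N2, N3, N5, N6, N7, N8, N9}.
Backdoor paths from N10 to N12:
  (none)
With no backdoor paths the empty set already satisfies the criterion, and it is trivially minimal.

{}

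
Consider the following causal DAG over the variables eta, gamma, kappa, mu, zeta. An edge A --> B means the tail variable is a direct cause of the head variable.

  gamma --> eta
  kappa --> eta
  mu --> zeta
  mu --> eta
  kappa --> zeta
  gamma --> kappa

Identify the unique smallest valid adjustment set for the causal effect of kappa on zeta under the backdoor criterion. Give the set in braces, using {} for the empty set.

Variables eligible for adjustment (non-descendants of kappa, excluding kappa and zeta): {gamma, mu}.
Backdoor paths from kappa to zeta:
  P1: kappa <- gamma -> eta <- mu -> zeta
Each backdoor path contains an unconditioned collider, so every path is already blocked with the empty conditioning set:
  P1: blocked at collider eta (neither it nor any descendant is in the conditioning set).
The empty set is therefore the unique smallest valid set.

{}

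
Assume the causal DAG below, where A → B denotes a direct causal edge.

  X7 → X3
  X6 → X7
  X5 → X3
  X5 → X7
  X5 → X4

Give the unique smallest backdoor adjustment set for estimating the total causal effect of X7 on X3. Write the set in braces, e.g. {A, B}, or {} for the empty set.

{X5}

Variables eligible for adjustment (non-descendants of X7, excluding X7 and X3): {X4, X5, X6}.
Backdoor paths from X7 to X3:
  P1: X7 <- X5 -> X3
The empty set is not sufficient: P1 (X7 <- X5 -> X3) has no collider blocking it and no conditioned non-collider, so it is open.
Try {X5}:
  P1: blocked at fork node X5 ∈ conditioning set.
{X5} contains no descendant of X7 and blocks every backdoor path.
No other singleton works — e.g. {X6} leaves P1 open — so {X5} is the unique smallest valid adjustment set.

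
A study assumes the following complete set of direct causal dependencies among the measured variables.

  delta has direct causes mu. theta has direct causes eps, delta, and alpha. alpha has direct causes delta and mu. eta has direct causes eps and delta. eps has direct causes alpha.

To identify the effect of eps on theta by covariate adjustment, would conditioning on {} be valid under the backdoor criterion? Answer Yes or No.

No

Backdoor paths from eps to theta (paths whose first edge points into eps):
  P1: eps <- alpha <- mu -> delta -> theta
  P2: eps <- alpha <- delta -> theta
  P3: eps <- alpha -> theta
Condition 1 (no descendant of eps in the set): holds — descendants of eps are {eta, theta}; none are in {}.
Condition 2 (every backdoor path blocked by {}):
  P1: open — no interior node is in the conditioning set.
  P2: open — no interior node is in the conditioning set.
  P3: open — no interior node is in the conditioning set.
{} does not satisfy the backdoor criterion.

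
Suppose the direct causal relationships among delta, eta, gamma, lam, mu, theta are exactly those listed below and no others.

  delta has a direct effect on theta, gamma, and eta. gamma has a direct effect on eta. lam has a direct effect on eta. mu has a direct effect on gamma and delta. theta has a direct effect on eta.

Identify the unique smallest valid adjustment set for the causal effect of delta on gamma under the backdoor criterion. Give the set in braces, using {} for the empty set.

Variables eligible for adjustment (non-descendants of delta, excluding delta and gamma): {lam, mu}.
Backdoor paths from delta to gamma:
  P1: delta <- mu -> gamma
The empty set is not sufficient: P1 (delta <- mu -> gamma) has no collider blocking it and no conditioned non-collider, so it is open.
Try {mu}:
  P1: blocked at fork node mu ∈ conditioning set.
{mu} contains no descendant of delta and blocks every backdoor path.
No other singleton works — e.g. {lam} leaves P1 open — so {mu} is the unique smallest valid adjustment set.

{mu}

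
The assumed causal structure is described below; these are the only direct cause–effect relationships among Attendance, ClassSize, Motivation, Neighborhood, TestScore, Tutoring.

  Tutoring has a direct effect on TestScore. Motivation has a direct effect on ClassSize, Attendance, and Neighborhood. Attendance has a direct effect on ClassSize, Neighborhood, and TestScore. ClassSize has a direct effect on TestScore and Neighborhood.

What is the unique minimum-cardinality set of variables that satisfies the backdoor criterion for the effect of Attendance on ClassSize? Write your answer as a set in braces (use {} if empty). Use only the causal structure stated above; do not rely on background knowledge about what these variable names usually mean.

Variables eligible for adjustment (non-descendants of Attendance, excluding Attendance and ClassSize): {Motivation, Tutoring}.
Backdoor paths from Attendance to ClassSize:
  P1: Attendance <- Motivation -> ClassSize
  P2: Attendance <- Motivation -> Neighborhood <- ClassSize
The empty set is not sufficient: P1 (Attendance <- Motivation -> ClassSize) has no collider blocking it and no conditioned non-collider, so it is open.
Try {Motivation}:
  P1: blocked at fork node Motivation ∈ conditioning set.
  P2: blocked at fork node Motivation ∈ conditioning set.
{Motivation} contains no descendant of Attendance and blocks every backdoor path.
No other singleton works — e.g. {Tutoring} leaves P1 open — so {Motivation} is the unique smallest valid adjustment set.

{Motivation}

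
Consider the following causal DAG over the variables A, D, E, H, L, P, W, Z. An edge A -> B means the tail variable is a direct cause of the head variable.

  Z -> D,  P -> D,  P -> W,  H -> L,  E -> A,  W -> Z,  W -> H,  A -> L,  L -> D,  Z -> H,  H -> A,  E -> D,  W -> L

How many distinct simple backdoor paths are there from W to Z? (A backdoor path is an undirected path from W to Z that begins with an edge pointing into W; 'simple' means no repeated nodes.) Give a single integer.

5

A backdoor path from W to Z is any simple undirected path whose first edge points into W (i.e. leaves W via a parent).
Parents of W: {P}.
Enumerating:
  P1: W <- P -> D <- Z
  P2: W <- P -> D <- E -> A <- H <- Z
  P3: W <- P -> D <- E -> A -> L <- H <- Z
  P4: W <- P -> D <- L <- H <- Z
  P5: W <- P -> D <- L <- A <- H <- Z
That exhausts the simple backdoor paths. Count: 5.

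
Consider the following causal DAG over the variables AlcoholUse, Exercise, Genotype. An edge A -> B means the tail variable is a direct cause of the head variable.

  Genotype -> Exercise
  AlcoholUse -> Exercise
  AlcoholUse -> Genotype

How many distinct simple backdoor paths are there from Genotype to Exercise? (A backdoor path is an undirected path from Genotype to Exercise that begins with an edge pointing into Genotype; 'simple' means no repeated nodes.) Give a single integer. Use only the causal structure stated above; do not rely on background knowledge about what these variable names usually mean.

A backdoor path from Genotype to Exercise is any simple undirected path whose first edge points into Genotype (i.e. leaves Genotype via a parent).
Parents of Genotype: {AlcoholUse}.
Enumerating:
  P1: Genotype <- AlcoholUse -> Exercise
That exhausts the simple backdoor paths. Count: 1.

1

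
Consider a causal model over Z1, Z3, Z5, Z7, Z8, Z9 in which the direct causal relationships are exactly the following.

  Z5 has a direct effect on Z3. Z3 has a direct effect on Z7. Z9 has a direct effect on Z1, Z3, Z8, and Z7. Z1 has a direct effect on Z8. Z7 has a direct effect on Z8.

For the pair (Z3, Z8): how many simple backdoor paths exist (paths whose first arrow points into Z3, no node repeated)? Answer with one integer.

3

A backdoor path from Z3 to Z8 is any simple undirected path whose first edge points into Z3 (i.e. leaves Z3 via a parent).
Parents of Z3: {Z5, Z9}.
Enumerating:
  P1: Z3 <- Z9 -> Z1 -> Z8
  P2: Z3 <- Z9 -> Z7 -> Z8
  P3: Z3 <- Z9 -> Z8
That exhausts the simple backdoor paths. Count: 3.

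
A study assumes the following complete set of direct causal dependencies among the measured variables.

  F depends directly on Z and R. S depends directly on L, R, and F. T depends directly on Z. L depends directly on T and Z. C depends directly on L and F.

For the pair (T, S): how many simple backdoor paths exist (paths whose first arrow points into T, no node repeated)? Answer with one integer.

A backdoor path from T to S is any simple undirected path whose first edge points into T (i.e. leaves T via a parent).
Parents of T: {Z}.
Enumerating:
  P1: T <- Z -> F <- R -> S
  P2: T <- Z -> F -> S
  P3: T <- Z -> F -> C <- L -> S
  P4: T <- Z -> L -> S
  P5: T <- Z -> L -> C <- F <- R -> S
  P6: T <- Z -> L -> C <- F -> S
That exhausts the simple backdoor paths. Count: 6.

6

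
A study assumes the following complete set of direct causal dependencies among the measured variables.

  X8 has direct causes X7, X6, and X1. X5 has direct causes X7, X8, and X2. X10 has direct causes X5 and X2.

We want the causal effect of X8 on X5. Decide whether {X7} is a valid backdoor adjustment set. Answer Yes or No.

Backdoor paths from X8 to X5 (paths whose first edge points into X8):
  P1: X8 <- X7 -> X5
Condition 1 (no descendant of X8 in the set): holds — descendants of X8 are {X10, X5}; none are in {X7}.
Condition 2 (every backdoor path blocked by {X7}):
  P1: blocked at fork node X7 ∈ conditioning set.
{X7} satisfies the backdoor criterion.

Yes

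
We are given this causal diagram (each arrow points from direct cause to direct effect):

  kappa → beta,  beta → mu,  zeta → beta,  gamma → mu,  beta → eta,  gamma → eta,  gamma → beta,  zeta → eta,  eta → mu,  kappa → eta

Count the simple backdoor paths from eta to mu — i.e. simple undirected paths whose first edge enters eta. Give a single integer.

8

A backdoor path from eta to mu is any simple undirected path whose first edge points into eta (i.e. leaves eta via a parent).
Parents of eta: {beta, gamma, kappa, zeta}.
Enumerating:
  P1: eta <- gamma -> beta -> mu
  P2: eta <- gamma -> mu
  P3: eta <- kappa -> beta <- gamma -> mu
  P4: eta <- kappa -> beta -> mu
  P5: eta <- zeta -> beta <- gamma -> mu
  P6: eta <- zeta -> beta -> mu
  P7: eta <- beta <- gamma -> mu
  P8: eta <- beta -> mu
That exhausts the simple backdoor paths. Count: 8.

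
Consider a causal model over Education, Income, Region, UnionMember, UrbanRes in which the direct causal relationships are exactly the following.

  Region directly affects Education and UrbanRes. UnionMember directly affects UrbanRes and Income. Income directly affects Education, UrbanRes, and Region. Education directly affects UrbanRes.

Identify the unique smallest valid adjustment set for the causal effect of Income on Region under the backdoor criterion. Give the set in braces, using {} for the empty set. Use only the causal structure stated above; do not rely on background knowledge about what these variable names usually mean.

Variables eligible for adjustment (non-descendants of Income, excluding Income and Region): {UnionMember}.
Backdoor paths from Income to Region:
  P1: Income <- UnionMember -> UrbanRes <- Region
  P2: Income <- UnionMember -> UrbanRes <- Education <- Region
Each backdoor path contains an unconditioned collider, so every path is already blocked with the empty conditioning set:
  P1: blocked at collider UrbanRes (neither it nor any descendant is in the conditioning set).
  P2: blocked at collider UrbanRes (neither it nor any descendant is in the conditioning set).
The empty set is therefore the unique smallest valid set.

{}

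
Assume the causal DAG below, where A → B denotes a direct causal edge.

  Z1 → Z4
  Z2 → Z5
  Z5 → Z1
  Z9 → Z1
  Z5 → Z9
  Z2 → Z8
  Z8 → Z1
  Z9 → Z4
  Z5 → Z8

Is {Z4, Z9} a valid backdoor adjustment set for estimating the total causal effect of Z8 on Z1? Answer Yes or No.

Backdoor paths from Z8 to Z1 (paths whose first edge points into Z8):
  P1: Z8 <- Z2 -> Z5 -> Z9 -> Z1
  P2: Z8 <- Z2 -> Z5 -> Z9 -> Z4 <- Z1
  P3: Z8 <- Z2 -> Z5 -> Z1
  P4: Z8 <- Z5 -> Z9 -> Z1
  P5: Z8 <- Z5 -> Z9 -> Z4 <- Z1
  P6: Z8 <- Z5 -> Z1
Condition 1 (no descendant of Z8 in the set): FAILS — Z4 is a descendant of Z8.
Condition 2 (every backdoor path blocked by {Z4, Z9}):
  P1: blocked at chain node Z9 ∈ conditioning set.
  P2: blocked at chain node Z9 ∈ conditioning set.
  P3: open — no interior node is in the conditioning set.
  P4: blocked at chain node Z9 ∈ conditioning set.
  P5: blocked at chain node Z9 ∈ conditioning set.
  P6: open — no interior node is in the conditioning set.
{Z4, Z9} does not satisfy the backdoor criterion.

No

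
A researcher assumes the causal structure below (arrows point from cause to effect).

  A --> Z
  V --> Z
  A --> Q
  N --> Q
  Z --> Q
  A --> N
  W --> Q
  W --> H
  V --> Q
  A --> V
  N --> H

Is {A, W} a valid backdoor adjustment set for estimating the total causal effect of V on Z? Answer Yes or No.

Backdoor paths from V to Z (paths whose first edge points into V):
  P1: V <- A -> Z
  P2: V <- A -> N -> Q <- Z
  P3: V <- A -> N -> H <- W -> Q <- Z
  P4: V <- A -> Q <- Z
Condition 1 (no descendant of V in the set): holds — descendants of V are {Q, Z}; none are in {A, W}.
Condition 2 (every backdoor path blocked by {A, W}):
  P1: blocked at fork node A ∈ conditioning set.
  P2: blocked at fork node A ∈ conditioning set.
  P3: blocked at fork node A ∈ conditioning set.
  P4: blocked at fork node A ∈ conditioning set.
{A, W} satisfies the backdoor criterion.

Yes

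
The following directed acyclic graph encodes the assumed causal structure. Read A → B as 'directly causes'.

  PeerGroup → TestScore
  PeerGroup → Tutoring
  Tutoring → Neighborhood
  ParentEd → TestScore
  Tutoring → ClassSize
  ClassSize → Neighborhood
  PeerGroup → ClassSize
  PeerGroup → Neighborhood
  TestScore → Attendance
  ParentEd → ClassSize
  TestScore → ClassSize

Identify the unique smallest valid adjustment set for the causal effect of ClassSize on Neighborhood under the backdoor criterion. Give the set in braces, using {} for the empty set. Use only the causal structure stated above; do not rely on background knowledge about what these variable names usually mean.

Variables eligible for adjustment (non-descendants of ClassSize, excluding ClassSize and Neighborhood): {Attendance, ParentEd, PeerGroup, TestScore, Tutoring}.
Backdoor paths from ClassSize to Neighborhood:
  P1: ClassSize <- PeerGroup -> Tutoring -> Neighborhood
  P2: ClassSize <- PeerGroup -> Neighborhood
  P3: ClassSize <- ParentEd -> TestScore <- PeerGroup -> Tutoring -> Neighborhood
  P4: ClassSize <- ParentEd -> TestScore <- PeerGroup -> Neighborhood
  P5: ClassSize <- Tutoring <- PeerGroup -> Neighborhood
  P6: ClassSize <- Tutoring -> Neighborhood
  P7: ClassSize <- TestScore <- PeerGroup -> Tutoring -> Neighborhood
  P8: ClassSize <- TestScore <- PeerGroup -> Neighborhood
The empty set is not sufficient: P1 (ClassSize <- PeerGroup -> Tutoring -> Neighborhood) has no collider blocking it and no conditioned non-collider, so it is open.
Try {PeerGroup, Tutoring}:
  P1: blocked at fork node PeerGroup ∈ conditioning set.
  P2: blocked at fork node PeerGroup ∈ conditioning set.
  P3: blocked at collider TestScore (neither it nor any descendant is in the conditioning set).
  P4: blocked at collider TestScore (neither it nor any descendant is in the conditioning set).
  P5: blocked at chain node Tutoring ∈ conditioning set.
  P6: blocked at fork node Tutoring ∈ conditioning set.
  P7: blocked at fork node PeerGroup ∈ conditioning set.
  P8: blocked at fork node PeerGroup ∈ conditioning set.
{PeerGroup, Tutoring} contains no descendant of ClassSize and blocks every backdoor path.
Every element of {PeerGroup, Tutoring} is needed (dropping PeerGroup leaves P2 open; dropping Tutoring leaves P6 open), so no proper subset is valid.
Among all size-2 subsets of the eligible variables, only {PeerGroup, Tutoring} blocks every backdoor path, so it is the unique smallest valid adjustment set.

{PeerGroup, Tutoring}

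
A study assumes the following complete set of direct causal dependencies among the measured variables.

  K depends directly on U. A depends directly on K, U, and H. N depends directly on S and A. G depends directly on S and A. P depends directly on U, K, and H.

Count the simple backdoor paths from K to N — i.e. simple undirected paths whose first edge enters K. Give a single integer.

4

A backdoor path from K to N is any simple undirected path whose first edge points into K (i.e. leaves K via a parent).
Parents of K: {U}.
Enumerating:
  P1: K <- U -> A -> N
  P2: K <- U -> A -> G <- S -> N
  P3: K <- U -> P <- H -> A -> N
  P4: K <- U -> P <- H -> A -> G <- S -> N
That exhausts the simple backdoor paths. Count: 4.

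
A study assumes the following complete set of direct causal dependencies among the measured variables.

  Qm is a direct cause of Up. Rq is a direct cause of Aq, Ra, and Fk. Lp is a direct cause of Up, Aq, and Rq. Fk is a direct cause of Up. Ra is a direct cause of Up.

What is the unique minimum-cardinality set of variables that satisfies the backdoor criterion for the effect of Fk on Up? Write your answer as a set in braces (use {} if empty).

{Rq}

Variables eligible for adjustment (non-descendants of Fk, excluding Fk and Up): {Aq, Lp, Qm, Ra, Rq}.
Backdoor paths from Fk to Up:
  P1: Fk <- Rq <- Lp -> Up
  P2: Fk <- Rq -> Ra -> Up
  P3: Fk <- Rq -> Aq <- Lp -> Up
The empty set is not sufficient: P1 (Fk <- Rq <- Lp -> Up) has no collider blocking it and no conditioned non-collider, so it is open.
Try {Rq}:
  P1: blocked at chain node Rq ∈ conditioning set.
  P2: blocked at fork node Rq ∈ conditioning set.
  P3: blocked at fork node Rq ∈ conditioning set.
{Rq} contains no descendant of Fk and blocks every backdoor path.
No other singleton works — e.g. {Lp} leaves P2 open — so {Rq} is the unique smallest valid adjustment set.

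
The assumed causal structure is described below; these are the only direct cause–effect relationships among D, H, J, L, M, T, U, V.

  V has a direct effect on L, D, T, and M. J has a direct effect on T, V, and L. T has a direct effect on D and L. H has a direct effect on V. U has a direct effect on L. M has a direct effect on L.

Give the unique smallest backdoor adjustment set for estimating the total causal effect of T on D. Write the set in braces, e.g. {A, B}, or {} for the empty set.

Variables eligible for adjustment (non-descendants of T, excluding T and D): {H, J, M, U, V}.
Backdoor paths from T to D:
  P1: T <- J -> V -> D
  P2: T <- J -> L <- V -> D
  P3: T <- J -> L <- M <- V -> D
  P4: T <- V -> D
The empty set is not sufficient: P1 (T <- J -> V -> D) has no collider blocking it and no conditioned non-collider, so it is open.
Try {V}:
  P1: blocked at chain node V ∈ conditioning set.
  P2: blocked at collider L (neither it nor any descendant is in the conditioning set).
  P3: blocked at collider L (neither it nor any descendant is in the conditioning set).
  P4: blocked at fork node V ∈ conditioning set.
{V} contains no descendant of T and blocks every backdoor path.
No other singleton works — e.g. {J} leaves P4 open — so {V} is the unique smallest valid adjustment set.

{V}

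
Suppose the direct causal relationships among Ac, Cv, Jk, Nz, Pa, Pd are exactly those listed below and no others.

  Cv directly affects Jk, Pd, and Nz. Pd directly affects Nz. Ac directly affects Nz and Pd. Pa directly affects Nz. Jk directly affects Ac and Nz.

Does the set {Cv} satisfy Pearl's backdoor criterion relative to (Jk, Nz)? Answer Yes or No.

Yes

Backdoor paths from Jk to Nz (paths whose first edge points into Jk):
  P1: Jk <- Cv -> Pd <- Ac -> Nz
  P2: Jk <- Cv -> Pd -> Nz
  P3: Jk <- Cv -> Nz
Condition 1 (no descendant of Jk in the set): holds — descendants of Jk are {Ac, Nz, Pd}; none are in {Cv}.
Condition 2 (every backdoor path blocked by {Cv}):
  P1: blocked at fork node Cv ∈ conditioning set.
  P2: blocked at fork node Cv ∈ conditioning set.
  P3: blocked at fork node Cv ∈ conditioning set.
{Cv} satisfies the backdoor criterion.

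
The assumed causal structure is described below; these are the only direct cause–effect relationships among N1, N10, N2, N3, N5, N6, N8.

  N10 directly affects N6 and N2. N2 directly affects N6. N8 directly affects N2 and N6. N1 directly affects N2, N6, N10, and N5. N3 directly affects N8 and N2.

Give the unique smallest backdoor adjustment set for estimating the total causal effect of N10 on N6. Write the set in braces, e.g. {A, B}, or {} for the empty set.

{N1}

Variables eligible for adjustment (non-descendants of N10, excluding N10 and N6): {N1, N3, N5, N8}.
Backdoor paths from N10 to N6:
  P1: N10 <- N1 -> N2 <- N3 -> N8 -> N6
  P2: N10 <- N1 -> N2 <- N8 -> N6
  P3: N10 <- N1 -> N2 -> N6
  P4: N10 <- N1 -> N6
The empty set is not sufficient: P3 (N10 <- N1 -> N2 -> N6) has no collider blocking it and no conditioned non-collider, so it is open.
Try {N1}:
  P1: blocked at fork node N1 ∈ conditioning set.
  P2: blocked at fork node N1 ∈ conditioning set.
  P3: blocked at fork node N1 ∈ conditioning set.
  P4: blocked at fork node N1 ∈ conditioning set.
{N1} contains no descendant of N10 and blocks every backdoor path.
No other singleton works — e.g. {N3} leaves P3 open — so {N1} is the unique smallest valid adjustment set.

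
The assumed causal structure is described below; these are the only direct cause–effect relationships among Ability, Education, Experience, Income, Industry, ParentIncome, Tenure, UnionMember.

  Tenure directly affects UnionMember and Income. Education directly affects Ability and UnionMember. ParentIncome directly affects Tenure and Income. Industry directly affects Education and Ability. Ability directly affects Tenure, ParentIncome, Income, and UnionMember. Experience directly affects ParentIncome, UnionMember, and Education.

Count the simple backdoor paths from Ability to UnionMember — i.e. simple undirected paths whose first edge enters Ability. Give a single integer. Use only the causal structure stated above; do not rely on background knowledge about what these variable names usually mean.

A backdoor path from Ability to UnionMember is any simple undirected path whose first edge points into Ability (i.e. leaves Ability via a parent).
Parents of Ability: {Education, Industry}.
Enumerating:
  P1: Ability <- Industry -> Education <- Experience -> ParentIncome -> Tenure -> UnionMember
  P2: Ability <- Industry -> Education <- Experience -> ParentIncome -> Income <- Tenure -> UnionMember
  P3: Ability <- Industry -> Education <- Experience -> UnionMember
  P4: Ability <- Industry -> Education -> UnionMember
  P5: Ability <- Education <- Experience -> ParentIncome -> Tenure -> UnionMember
  P6: Ability <- Education <- Experience -> ParentIncome -> Income <- Tenure -> UnionMember
  P7: Ability <- Education <- Experience -> UnionMember
  P8: Ability <- Education -> UnionMember
That exhausts the simple backdoor paths. Count: 8.

8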